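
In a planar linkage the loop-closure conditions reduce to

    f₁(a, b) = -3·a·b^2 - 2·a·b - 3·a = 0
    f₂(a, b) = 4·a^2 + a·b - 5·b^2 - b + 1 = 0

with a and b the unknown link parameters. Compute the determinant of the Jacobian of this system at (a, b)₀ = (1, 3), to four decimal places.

1300.0000

J = [[-3·b^2 - 2·b - 3, -6·a·b - 2·a], [8·a + b, a - 10·b - 1]].
At the point, J = [[-36.0000, -20.0000], [11.0000, -30.0000]].
det J = 1300.0000.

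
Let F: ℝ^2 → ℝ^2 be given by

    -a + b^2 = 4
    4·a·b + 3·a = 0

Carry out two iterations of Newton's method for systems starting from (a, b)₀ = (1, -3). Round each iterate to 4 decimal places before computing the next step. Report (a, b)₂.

At (1, -3): F = (4.0000, -9.0000).
Jacobian J = [[-1, 2·b], [4·b + 3, 4·a]].
At the point, J = [[-1.0000, -6.0000], [-9.0000, 4.0000]] (det J = -58.0000).
Solving J·Δ = −F gives Δ = (-0.6552, 0.7759).
Then the next iterate is (a, b)₁ = (0.3448, -2.2241).
Round to (0.3448, -2.2241) and repeat: F = (0.601821, -2.033079), J = [[-1.0000, -4.4482], [-5.8964, 1.3792]].
Δ = (-0.2975, 0.2022), so (a, b)₂ = (0.0473, -2.0219).

(0.0473, -2.0219)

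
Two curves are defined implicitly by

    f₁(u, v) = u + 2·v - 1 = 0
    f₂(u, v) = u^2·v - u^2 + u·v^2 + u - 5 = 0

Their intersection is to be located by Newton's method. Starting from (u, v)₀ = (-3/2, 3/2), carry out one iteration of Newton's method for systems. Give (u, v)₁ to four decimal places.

(1.3478, -0.1739)

At (-3/2, 3/2): F = (0.5000, -8.7500).
Jacobian J = [[1, 2], [2·u·v - 2·u + v^2 + 1, u^2 + 2·u·v]].
At the point, J = [[1.0000, 2.0000], [1.7500, -2.2500]] (det J = -5.7500).
Solving J·Δ = −F gives Δ = (2.8478, -1.6739).
Then the next iterate is (u, v)₁ = (1.3478, -0.1739).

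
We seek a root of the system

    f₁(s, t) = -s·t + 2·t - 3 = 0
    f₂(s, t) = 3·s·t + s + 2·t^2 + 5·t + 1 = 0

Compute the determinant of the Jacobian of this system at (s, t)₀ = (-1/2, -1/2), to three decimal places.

J = [[-t, -s + 2], [3·t + 1, 3·s + 4·t + 5]].
At the point, J = [[0.500, 2.500], [-0.500, 1.500]].
det J = 2.000.

2.000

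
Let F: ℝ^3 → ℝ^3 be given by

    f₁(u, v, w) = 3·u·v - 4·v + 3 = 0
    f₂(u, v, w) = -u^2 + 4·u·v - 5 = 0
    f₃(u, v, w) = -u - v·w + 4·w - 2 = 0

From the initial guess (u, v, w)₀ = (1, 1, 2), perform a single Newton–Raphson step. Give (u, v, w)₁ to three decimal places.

At (1, 1, 2): F = (2.000, -2.000, 3.000).
Jacobian J = [[3·v, 3·u - 4, 0], [-2·u + 4·v, 4·u, 0], [-1, -w, -v + 4]].
At the point, J = [[3.000, -1.000, 0.000], [2.000, 4.000, 0.000], [-1.000, -2.000, 3.000]] (det J = 42.000).
Solving J·Δ = −F gives Δ = (-0.429, 0.714, -0.667).
Then the next iterate is (u, v, w)₁ = (0.571, 1.714, 1.333).

(0.571, 1.714, 1.333)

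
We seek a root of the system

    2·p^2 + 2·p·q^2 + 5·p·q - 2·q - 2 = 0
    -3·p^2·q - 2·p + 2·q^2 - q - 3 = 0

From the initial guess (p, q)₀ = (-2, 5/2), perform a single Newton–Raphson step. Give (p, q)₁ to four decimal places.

(-1.4544, 1.2586)

At (-2, 5/2): F = (-49.0000, -19.0000).
Jacobian J = [[4·p + 2·q^2 + 5·q, 4·p·q + 5·p - 2], [-6·p·q - 2, -3·p^2 + 4·q - 1]].
At the point, J = [[17.0000, -32.0000], [28.0000, -3.0000]] (det J = 845.0000).
Solving J·Δ = −F gives Δ = (0.5456, -1.2414).
Then the next iterate is (p, q)₁ = (-1.4544, 1.2586).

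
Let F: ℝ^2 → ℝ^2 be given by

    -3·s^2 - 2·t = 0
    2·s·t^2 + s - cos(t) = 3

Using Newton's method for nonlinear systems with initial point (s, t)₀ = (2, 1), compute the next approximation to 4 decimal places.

(0.8125, 1.1247)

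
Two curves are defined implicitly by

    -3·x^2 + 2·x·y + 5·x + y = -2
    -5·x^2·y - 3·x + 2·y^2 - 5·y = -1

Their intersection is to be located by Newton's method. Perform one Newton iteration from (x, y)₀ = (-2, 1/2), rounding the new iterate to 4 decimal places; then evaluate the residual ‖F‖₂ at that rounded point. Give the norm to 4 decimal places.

4.2262

At (-2, 1/2): F = (-21.5000, -5.0000).
Jacobian J = [[-6·x + 2·y + 5, 2·x + 1], [-10·x·y - 3, -5·x^2 + 4·y - 5]].
At the point, J = [[18.0000, -3.0000], [7.0000, -23.0000]] (det J = -393.0000).
Solving J·Δ = −F gives Δ = (1.2201, 0.1539).
Then the next iterate is (x, y)₁ = (-0.7799, 0.6539).
Re-evaluating at (-0.7799, 0.6539): F = (-4.090285, -1.063283), so ‖F‖₂ = 4.2262.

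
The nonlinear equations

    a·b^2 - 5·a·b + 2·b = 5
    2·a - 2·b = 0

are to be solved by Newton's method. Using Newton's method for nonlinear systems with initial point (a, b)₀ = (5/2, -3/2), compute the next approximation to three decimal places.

(-4.242, -4.242)

At (5/2, -3/2): F = (16.375, 8.000).
Jacobian J = [[b^2 - 5·b, 2·a·b - 5·a + 2], [2, -2]].
At the point, J = [[9.750, -18.000], [2.000, -2.000]] (det J = 16.500).
Solving J·Δ = −F gives Δ = (-6.742, -2.742).
Then the next iterate is (a, b)₁ = (-4.242, -4.242).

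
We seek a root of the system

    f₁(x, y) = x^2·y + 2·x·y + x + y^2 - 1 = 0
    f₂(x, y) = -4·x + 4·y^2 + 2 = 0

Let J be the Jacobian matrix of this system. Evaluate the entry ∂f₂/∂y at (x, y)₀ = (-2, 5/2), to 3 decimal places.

∂f₂/∂y = 8·y.
At (-2, 5/2) this is 20.000.

20.000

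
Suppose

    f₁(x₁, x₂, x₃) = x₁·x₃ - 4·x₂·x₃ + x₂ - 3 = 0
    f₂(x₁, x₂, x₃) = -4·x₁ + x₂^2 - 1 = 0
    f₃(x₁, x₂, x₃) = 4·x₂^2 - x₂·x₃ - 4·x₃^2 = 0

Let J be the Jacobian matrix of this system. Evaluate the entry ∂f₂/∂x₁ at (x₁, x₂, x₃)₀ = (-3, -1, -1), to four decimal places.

∂f₂/∂x₁ = -4.
At (-3, -1, -1) this is -4.0000.

-4.0000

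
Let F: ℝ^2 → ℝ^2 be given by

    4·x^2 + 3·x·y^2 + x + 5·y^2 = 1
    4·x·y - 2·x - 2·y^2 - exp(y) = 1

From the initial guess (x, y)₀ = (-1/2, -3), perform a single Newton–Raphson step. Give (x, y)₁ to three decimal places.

(0.504, -0.376)

At (-1/2, -3): F = (31.000, -12.04979).
Jacobian J = [[8·x + 3·y^2 + 1, 6·x·y + 10·y], [4·y - 2, 4·x - 4·y - exp(y)]].
At the point, J = [[24.000, -21.000], [-14.000, 9.95021]] (det J = -55.19489).
Solving J·Δ = −F gives Δ = (1.004, 2.624).
Then the next iterate is (x, y)₁ = (0.504, -0.376).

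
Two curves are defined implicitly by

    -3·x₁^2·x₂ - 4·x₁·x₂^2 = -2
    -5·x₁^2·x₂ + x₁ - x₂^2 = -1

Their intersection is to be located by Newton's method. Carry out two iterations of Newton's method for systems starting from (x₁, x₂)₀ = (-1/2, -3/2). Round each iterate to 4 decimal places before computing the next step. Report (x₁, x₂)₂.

At (-1/2, -3/2): F = (7.6250, 0.1250).
Jacobian J = [[-6·x₁·x₂ - 4·x₂^2, -3·x₁^2 - 8·x₁·x₂], [-10·x₁·x₂ + 1, -5·x₁^2 - 2·x₂]].
At the point, J = [[-13.5000, -6.7500], [-6.5000, 1.7500]] (det J = -67.5000).
Solving J·Δ = −F gives Δ = (0.2102, 0.7093).
Then the next iterate is (x₁, x₂)₁ = (-0.2898, -0.7907).
Round to (-0.2898, -0.7907) and repeat: F = (2.923958, 0.417024), J = [[-3.875695, -2.085111], [-1.291449, 1.161480]].
Δ = (0.5929, 0.3002), so (x₁, x₂)₂ = (0.3031, -0.4905).

(0.3031, -0.4905)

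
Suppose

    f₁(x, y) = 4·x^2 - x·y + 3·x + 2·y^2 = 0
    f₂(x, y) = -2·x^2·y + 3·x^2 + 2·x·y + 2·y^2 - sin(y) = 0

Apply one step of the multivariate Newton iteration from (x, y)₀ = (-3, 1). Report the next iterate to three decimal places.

At (-3, 1): F = (32.000, 4.15853).
Jacobian J = [[8·x - y + 3, -x + 4·y], [-4·x·y + 6·x + 2·y, -2·x^2 + 2·x + 4·y - cos(y)]].
At the point, J = [[-22.000, 7.000], [-4.000, -20.54030]] (det J = 479.88665).
Solving J·Δ = −F gives Δ = (1.430, -0.076).
Then the next iterate is (x, y)₁ = (-1.570, 0.924).

(-1.570, 0.924)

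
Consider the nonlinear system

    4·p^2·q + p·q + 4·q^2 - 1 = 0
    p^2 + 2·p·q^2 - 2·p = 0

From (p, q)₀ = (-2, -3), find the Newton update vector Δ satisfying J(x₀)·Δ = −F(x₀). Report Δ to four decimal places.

At (-2, -3): F = (-7.0000, -28.0000).
Jacobian J = [[8·p·q + q, 4·p^2 + p + 8·q], [2·p + 2·q^2 - 2, 4·p·q]].
At the point, J = [[45.0000, -10.0000], [12.0000, 24.0000]] (det J = 1200.0000).
Solving J·Δ = −F gives Δ = (0.3733, 0.9800).

(0.3733, 0.9800)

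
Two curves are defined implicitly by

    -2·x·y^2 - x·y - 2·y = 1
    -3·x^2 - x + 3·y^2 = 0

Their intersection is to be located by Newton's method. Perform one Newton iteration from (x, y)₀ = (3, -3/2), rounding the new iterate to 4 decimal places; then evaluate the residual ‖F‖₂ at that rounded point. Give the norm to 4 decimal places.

5.4485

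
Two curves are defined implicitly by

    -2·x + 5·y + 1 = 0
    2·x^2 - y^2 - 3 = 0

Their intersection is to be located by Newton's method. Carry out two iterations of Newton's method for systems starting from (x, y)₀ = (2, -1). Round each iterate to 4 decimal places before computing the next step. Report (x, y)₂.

At (2, -1): F = (-8.0000, 4.0000).
Jacobian J = [[-2, 5], [4·x, -2·y]].
At the point, J = [[-2.0000, 5.0000], [8.0000, 2.0000]] (det J = -44.0000).
Solving J·Δ = −F gives Δ = (-0.8182, 1.2727).
Then the next iterate is (x, y)₁ = (1.1818, 0.2727).
Round to (1.1818, 0.2727) and repeat: F = (-0.0001, -0.281063), J = [[-2.0000, 5.0000], [4.7272, -0.5454]].
Δ = (0.0623, 0.0250), so (x, y)₂ = (1.2441, 0.2977).

(1.2441, 0.2977)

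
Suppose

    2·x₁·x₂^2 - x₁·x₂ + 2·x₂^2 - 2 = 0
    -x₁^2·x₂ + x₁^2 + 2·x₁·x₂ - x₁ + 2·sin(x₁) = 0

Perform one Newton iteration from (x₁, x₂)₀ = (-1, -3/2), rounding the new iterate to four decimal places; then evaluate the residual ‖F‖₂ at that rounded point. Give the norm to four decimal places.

At (-1, -3/2): F = (-3.5000, 4.817058).
Jacobian J = [[2·x₂^2 - x₂, 4·x₁·x₂ - x₁ + 4·x₂], [-2·x₁·x₂ + 2·x₁ + 2·x₂ + 2·cos(x₁) - 1, -x₁^2 + 2·x₁]].
At the point, J = [[6.0000, 1.0000], [-7.919395, -3.0000]] (det J = -10.080605).
Solving J·Δ = −F gives Δ = (0.5638, 0.1175).
Then the next iterate is (x₁, x₂)₁ = (-0.4362, -1.3825).
Re-evaluating at (-0.4362, -1.3825): F = (-0.447858, 1.250616), so ‖F‖₂ = 1.3284.

1.3284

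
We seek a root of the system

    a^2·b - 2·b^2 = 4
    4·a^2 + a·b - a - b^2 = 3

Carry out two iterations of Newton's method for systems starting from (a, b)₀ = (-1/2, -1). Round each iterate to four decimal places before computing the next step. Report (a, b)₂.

(-0.0573, -2.2952)

At (-1/2, -1): F = (-6.2500, -2.0000).
Jacobian J = [[2·a·b, a^2 - 4·b], [8·a + b - 1, a - 2·b]].
At the point, J = [[1.0000, 4.2500], [-6.0000, 1.5000]] (det J = 27.0000).
Solving J·Δ = −F gives Δ = (0.0324, 1.4630).
Then the next iterate is (a, b)₁ = (-0.4676, 0.4630).
Round to (-0.4676, 0.4630) and repeat: F = (-4.327503, -2.088669), J = [[-0.432998, -1.633350], [-4.2778, -1.3936]].
Δ = (0.4103, -2.7582), so (a, b)₂ = (-0.0573, -2.2952).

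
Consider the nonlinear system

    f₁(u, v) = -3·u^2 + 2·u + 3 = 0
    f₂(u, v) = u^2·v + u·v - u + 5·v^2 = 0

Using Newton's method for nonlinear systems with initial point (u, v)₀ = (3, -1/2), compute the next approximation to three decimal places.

(1.875, -0.116)

At (3, -1/2): F = (-18.000, -7.750).
Jacobian J = [[-6·u + 2, 0], [2·u·v + v - 1, u^2 + u + 10·v]].
At the point, J = [[-16.000, 0.000], [-4.500, 7.000]] (det J = -112.000).
Solving J·Δ = −F gives Δ = (-1.125, 0.384).
Then the next iterate is (u, v)₁ = (1.875, -0.116).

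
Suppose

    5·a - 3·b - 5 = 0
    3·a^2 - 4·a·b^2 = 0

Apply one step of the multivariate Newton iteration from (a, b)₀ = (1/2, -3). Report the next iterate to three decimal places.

(1.173, 0.288)

At (1/2, -3): F = (6.500, -17.250).
Jacobian J = [[5, -3], [6·a - 4·b^2, -8·a·b]].
At the point, J = [[5.000, -3.000], [-33.000, 12.000]] (det J = -39.000).
Solving J·Δ = −F gives Δ = (0.673, 3.288).
Then the next iterate is (a, b)₁ = (1.173, 0.288).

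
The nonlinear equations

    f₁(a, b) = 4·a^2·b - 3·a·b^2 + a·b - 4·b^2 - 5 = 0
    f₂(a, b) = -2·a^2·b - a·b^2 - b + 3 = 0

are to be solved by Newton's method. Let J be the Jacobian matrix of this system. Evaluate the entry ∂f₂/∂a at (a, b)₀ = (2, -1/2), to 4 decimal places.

∂f₂/∂a = -4·a·b - b^2.
At (2, -1/2) this is 3.7500.

3.7500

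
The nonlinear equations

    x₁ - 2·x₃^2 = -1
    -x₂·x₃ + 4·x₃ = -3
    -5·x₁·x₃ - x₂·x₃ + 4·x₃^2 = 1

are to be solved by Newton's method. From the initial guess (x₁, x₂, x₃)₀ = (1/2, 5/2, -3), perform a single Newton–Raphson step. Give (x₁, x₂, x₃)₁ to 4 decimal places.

(-0.0451, 2.2898, -1.5796)

At (1/2, 5/2, -3): F = (-16.5000, -1.5000, 50.0000).
Jacobian J = [[1, 0, -4·x₃], [0, -x₃, -x₂ + 4], [-5·x₃, -x₃, -5·x₁ - x₂ + 8·x₃]].
At the point, J = [[1.0000, 0.0000, 12.0000], [0.0000, 3.0000, 1.5000], [15.0000, 3.0000, -29.0000]] (det J = -631.5000).
Solving J·Δ = −F gives Δ = (-0.5451, -0.2102, 1.4204).
Then the next iterate is (x₁, x₂, x₃)₁ = (-0.0451, 2.2898, -1.5796).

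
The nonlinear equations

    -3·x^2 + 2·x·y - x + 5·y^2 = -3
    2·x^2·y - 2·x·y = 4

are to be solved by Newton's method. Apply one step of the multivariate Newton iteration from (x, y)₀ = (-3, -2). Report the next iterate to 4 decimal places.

(-1.9538, -1.0538)

At (-3, -2): F = (11.0000, -52.0000).
Jacobian J = [[-6·x + 2·y - 1, 2·x + 10·y], [4·x·y - 2·y, 2·x^2 - 2·x]].
At the point, J = [[13.0000, -26.0000], [28.0000, 24.0000]] (det J = 1040.0000).
Solving J·Δ = −F gives Δ = (1.0462, 0.9462).
Then the next iterate is (x, y)₁ = (-1.9538, -1.0538).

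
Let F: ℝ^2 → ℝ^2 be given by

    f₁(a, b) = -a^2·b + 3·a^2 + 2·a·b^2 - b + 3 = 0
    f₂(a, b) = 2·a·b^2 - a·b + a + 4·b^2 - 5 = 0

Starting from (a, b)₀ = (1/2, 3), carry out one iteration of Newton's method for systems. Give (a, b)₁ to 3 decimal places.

(0.324, 1.774)

At (1/2, 3): F = (9.000, 39.000).
Jacobian J = [[-2·a·b + 6·a + 2·b^2, -a^2 + 4·a·b - 1], [2·b^2 - b + 1, 4·a·b - a + 8·b]].
At the point, J = [[18.000, 4.750], [16.000, 29.500]] (det J = 455.000).
Solving J·Δ = −F gives Δ = (-0.176, -1.226).
Then the next iterate is (a, b)₁ = (0.324, 1.774).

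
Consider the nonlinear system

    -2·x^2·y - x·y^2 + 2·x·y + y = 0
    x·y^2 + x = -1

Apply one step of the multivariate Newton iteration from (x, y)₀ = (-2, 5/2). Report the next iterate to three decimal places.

At (-2, 5/2): F = (-15.000, -13.500).
Jacobian J = [[-4·x·y - y^2 + 2·y, -2·x^2 - 2·x·y + 2·x + 1], [y^2 + 1, 2·x·y]].
At the point, J = [[18.750, -1.000], [7.250, -10.000]] (det J = -180.250).
Solving J·Δ = −F gives Δ = (0.757, -0.801).
Then the next iterate is (x, y)₁ = (-1.243, 1.699).

(-1.243, 1.699)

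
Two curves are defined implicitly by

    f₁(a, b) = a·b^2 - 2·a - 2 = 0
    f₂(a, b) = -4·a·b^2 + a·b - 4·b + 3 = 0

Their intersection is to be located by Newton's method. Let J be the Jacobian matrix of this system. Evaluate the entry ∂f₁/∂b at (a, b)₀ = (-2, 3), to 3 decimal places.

-12.000

∂f₁/∂b = 2·a·b.
At (-2, 3) this is -12.000.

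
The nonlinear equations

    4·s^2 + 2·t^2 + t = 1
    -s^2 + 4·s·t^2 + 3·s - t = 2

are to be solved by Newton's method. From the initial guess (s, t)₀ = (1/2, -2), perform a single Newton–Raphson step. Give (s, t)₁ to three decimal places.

At (1/2, -2): F = (6.000, 9.250).
Jacobian J = [[8·s, 4·t + 1], [-2·s + 4·t^2 + 3, 8·s·t - 1]].
At the point, J = [[4.000, -7.000], [18.000, -9.000]] (det J = 90.000).
Solving J·Δ = −F gives Δ = (-0.119, 0.789).
Then the next iterate is (s, t)₁ = (0.381, -1.211).

(0.381, -1.211)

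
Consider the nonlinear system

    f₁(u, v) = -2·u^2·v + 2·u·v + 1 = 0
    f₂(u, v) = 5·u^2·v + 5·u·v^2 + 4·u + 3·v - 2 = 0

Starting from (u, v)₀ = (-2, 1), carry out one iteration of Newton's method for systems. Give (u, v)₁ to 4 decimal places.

(-1.9706, 0.1078)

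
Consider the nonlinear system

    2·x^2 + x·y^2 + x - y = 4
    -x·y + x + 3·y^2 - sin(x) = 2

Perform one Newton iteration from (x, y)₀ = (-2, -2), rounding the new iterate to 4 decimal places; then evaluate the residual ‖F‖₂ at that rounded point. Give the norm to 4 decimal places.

2.2721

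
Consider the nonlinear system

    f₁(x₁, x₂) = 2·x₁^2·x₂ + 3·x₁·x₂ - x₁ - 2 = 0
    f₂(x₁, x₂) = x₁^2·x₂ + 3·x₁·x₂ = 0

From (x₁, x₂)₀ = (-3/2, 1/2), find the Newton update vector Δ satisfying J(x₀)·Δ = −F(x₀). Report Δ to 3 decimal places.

(-0.200, -0.500)

At (-3/2, 1/2): F = (-0.500, -1.125).
Jacobian J = [[4·x₁·x₂ + 3·x₂ - 1, 2·x₁^2 + 3·x₁], [2·x₁·x₂ + 3·x₂, x₁^2 + 3·x₁]].
At the point, J = [[-2.500, 0.000], [0.000, -2.250]] (det J = 5.625).
Solving J·Δ = −F gives Δ = (-0.200, -0.500).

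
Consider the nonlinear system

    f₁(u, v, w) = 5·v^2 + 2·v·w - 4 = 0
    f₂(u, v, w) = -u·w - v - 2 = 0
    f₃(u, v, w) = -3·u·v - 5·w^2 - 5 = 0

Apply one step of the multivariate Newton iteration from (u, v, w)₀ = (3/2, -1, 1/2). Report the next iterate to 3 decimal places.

(0.683, -0.767, -0.550)

At (3/2, -1, 1/2): F = (0.000, -1.750, -1.750).
Jacobian J = [[0, 10·v + 2·w, 2·v], [-w, -1, -u], [-3·v, -3·u, -10·w]].
At the point, J = [[0.000, -9.000, -2.000], [-0.500, -1.000, -1.500], [3.000, -4.500, -5.000]] (det J = 52.500).
Solving J·Δ = −F gives Δ = (-0.817, 0.233, -1.050).
Then the next iterate is (u, v, w)₁ = (0.683, -0.767, -0.550).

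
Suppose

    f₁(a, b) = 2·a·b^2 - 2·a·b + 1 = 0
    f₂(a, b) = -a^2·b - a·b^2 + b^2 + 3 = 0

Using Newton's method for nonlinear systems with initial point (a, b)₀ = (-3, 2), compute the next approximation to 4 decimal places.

At (-3, 2): F = (-11.0000, 1.0000).
Jacobian J = [[2·b^2 - 2·b, 4·a·b - 2·a], [-2·a·b - b^2, -a^2 - 2·a·b + 2·b]].
At the point, J = [[4.0000, -18.0000], [8.0000, 7.0000]] (det J = 172.0000).
Solving J·Δ = −F gives Δ = (0.3430, -0.5349).
Then the next iterate is (a, b)₁ = (-2.6570, 1.4651).

(-2.6570, 1.4651)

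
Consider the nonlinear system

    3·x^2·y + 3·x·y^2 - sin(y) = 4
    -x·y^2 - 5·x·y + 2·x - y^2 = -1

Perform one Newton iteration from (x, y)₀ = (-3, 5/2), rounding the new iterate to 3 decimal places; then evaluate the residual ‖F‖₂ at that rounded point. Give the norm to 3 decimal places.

At (-3, 5/2): F = (6.65153, 45.000).
Jacobian J = [[6·x·y + 3·y^2, 3·x^2 + 6·x·y - cos(y)], [-y^2 - 5·y + 2, -2·x·y - 5·x - 2·y]].
At the point, J = [[-26.250, -17.19886], [-16.750, 25.000]] (det J = -944.33084).
Solving J·Δ = −F gives Δ = (0.996, -1.133).
Then the next iterate is (x, y)₁ = (-2.004, 1.367).
Re-evaluating at (-2.004, 1.367): F = (0.25582, 12.56550), so ‖F‖₂ = 12.568.

12.568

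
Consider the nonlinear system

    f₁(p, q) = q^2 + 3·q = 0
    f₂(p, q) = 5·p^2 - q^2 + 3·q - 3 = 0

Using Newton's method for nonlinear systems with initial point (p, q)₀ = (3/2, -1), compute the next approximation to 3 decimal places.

(0.550, 1.000)

At (3/2, -1): F = (-2.000, 4.250).
Jacobian J = [[0, 2·q + 3], [10·p, -2·q + 3]].
At the point, J = [[0.000, 1.000], [15.000, 5.000]] (det J = -15.000).
Solving J·Δ = −F gives Δ = (-0.950, 2.000).
Then the next iterate is (p, q)₁ = (0.550, 1.000).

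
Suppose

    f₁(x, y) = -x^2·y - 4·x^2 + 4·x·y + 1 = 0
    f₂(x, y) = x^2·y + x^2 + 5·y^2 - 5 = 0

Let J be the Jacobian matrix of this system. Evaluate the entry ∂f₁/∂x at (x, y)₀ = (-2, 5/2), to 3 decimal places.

36.000

∂f₁/∂x = -2·x·y - 8·x + 4·y.
At (-2, 5/2) this is 36.000.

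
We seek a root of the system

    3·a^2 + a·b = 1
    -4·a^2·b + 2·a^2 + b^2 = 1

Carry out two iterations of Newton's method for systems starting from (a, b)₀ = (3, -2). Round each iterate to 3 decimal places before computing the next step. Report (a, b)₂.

(1.028, -1.164)

At (3, -2): F = (20.000, 93.000).
Jacobian J = [[6·a + b, a], [-8·a·b + 4·a, -4·a^2 + 2·b]].
At the point, J = [[16.000, 3.000], [60.000, -40.000]] (det J = -820.000).
Solving J·Δ = −F gives Δ = (-1.316, 0.351).
Then the next iterate is (a, b)₁ = (1.684, -1.649).
Round to (1.684, -1.649) and repeat: F = (4.73065, 26.09622), J = [[8.455, 1.684], [28.95133, -14.64142]].
Δ = (-0.656, 0.485), so (a, b)₂ = (1.028, -1.164).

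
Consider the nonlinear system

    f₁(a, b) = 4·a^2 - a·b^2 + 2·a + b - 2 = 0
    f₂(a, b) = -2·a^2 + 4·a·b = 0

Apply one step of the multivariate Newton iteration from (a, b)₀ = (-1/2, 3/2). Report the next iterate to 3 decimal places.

(0.152, 2.359)

At (-1/2, 3/2): F = (0.625, -3.500).
Jacobian J = [[8·a - b^2 + 2, -2·a·b + 1], [-4·a + 4·b, 4·a]].
At the point, J = [[-4.250, 2.500], [8.000, -2.000]] (det J = -11.500).
Solving J·Δ = −F gives Δ = (0.652, 0.859).
Then the next iterate is (a, b)₁ = (0.152, 2.359).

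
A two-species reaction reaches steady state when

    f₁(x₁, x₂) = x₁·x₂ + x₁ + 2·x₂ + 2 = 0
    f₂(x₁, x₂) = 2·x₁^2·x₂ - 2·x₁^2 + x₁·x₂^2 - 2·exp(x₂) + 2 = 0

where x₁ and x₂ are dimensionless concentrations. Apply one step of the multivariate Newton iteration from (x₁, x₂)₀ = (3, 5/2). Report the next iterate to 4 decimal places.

At (3, 5/2): F = (17.5000, 23.385012).
Jacobian J = [[x₂ + 1, x₁ + 2], [4·x₁·x₂ - 4·x₁ + x₂^2, 2·x₁^2 + 2·x₁·x₂ - 2·exp(x₂)]].
At the point, J = [[3.5000, 5.0000], [24.2500, 8.635012]] (det J = -91.027458).
Solving J·Δ = −F gives Δ = (0.3756, -3.7629).
Then the next iterate is (x₁, x₂)₁ = (3.3756, -1.2629).

(3.3756, -1.2629)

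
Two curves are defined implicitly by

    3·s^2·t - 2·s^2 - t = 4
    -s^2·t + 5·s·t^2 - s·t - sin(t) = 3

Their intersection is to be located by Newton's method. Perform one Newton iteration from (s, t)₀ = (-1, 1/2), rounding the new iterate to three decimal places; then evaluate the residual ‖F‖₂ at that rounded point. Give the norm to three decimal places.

3.681

At (-1, 1/2): F = (-5.000, -4.72943).
Jacobian J = [[6·s·t - 4·s, 3·s^2 - 1], [-2·s·t + 5·t^2 - t, -s^2 + 10·s·t - s - cos(t)]].
At the point, J = [[1.000, 2.000], [1.750, -5.87758]] (det J = -9.37758).
Solving J·Δ = −F gives Δ = (4.143, 0.429).
Then the next iterate is (s, t)₁ = (3.143, 0.929).
Re-evaluating at (3.143, 0.929): F = (2.84534, -2.33526), so ‖F‖₂ = 3.681.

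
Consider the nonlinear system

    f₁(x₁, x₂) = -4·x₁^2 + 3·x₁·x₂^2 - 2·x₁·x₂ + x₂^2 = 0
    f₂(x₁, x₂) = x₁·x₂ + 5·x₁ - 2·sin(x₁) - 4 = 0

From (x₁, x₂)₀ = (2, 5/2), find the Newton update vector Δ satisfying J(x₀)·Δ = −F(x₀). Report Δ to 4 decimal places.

At (2, 5/2): F = (17.7500, 9.181405).
Jacobian J = [[-8·x₁ + 3·x₂^2 - 2·x₂, 6·x₁·x₂ - 2·x₁ + 2·x₂], [x₂ - 2·cos(x₁) + 5, x₁]].
At the point, J = [[-2.2500, 31.0000], [8.332294, 2.0000]] (det J = -262.801104).
Solving J·Δ = −F gives Δ = (-0.9480, -0.6414).

(-0.9480, -0.6414)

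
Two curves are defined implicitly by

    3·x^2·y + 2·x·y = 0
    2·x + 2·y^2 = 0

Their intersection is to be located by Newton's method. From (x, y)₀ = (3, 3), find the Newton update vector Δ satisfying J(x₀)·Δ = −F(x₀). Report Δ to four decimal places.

(-0.6055, -1.8991)

At (3, 3): F = (99.0000, 24.0000).
Jacobian J = [[6·x·y + 2·y, 3·x^2 + 2·x], [2, 4·y]].
At the point, J = [[60.0000, 33.0000], [2.0000, 12.0000]] (det J = 654.0000).
Solving J·Δ = −F gives Δ = (-0.6055, -1.8991).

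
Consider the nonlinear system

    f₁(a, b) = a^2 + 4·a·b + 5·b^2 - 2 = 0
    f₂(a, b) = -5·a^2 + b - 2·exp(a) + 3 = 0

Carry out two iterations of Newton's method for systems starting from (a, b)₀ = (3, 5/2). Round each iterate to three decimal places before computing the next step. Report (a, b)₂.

(1.008, 0.646)

At (3, 5/2): F = (68.250, -79.67107).
Jacobian J = [[2·a + 4·b, 4·a + 10·b], [-10·a - 2·exp(a), 1]].
At the point, J = [[16.000, 37.000], [-70.17107, 1.000]] (det J = 2612.32973).
Solving J·Δ = −F gives Δ = (-1.155, -1.345).
Then the next iterate is (a, b)₁ = (1.845, 1.155).
Round to (1.845, 1.155) and repeat: F = (16.59805, -25.52132), J = [[8.310, 18.930], [-31.10620, 1.000]].
Δ = (-0.837, -0.509), so (a, b)₂ = (1.008, 0.646).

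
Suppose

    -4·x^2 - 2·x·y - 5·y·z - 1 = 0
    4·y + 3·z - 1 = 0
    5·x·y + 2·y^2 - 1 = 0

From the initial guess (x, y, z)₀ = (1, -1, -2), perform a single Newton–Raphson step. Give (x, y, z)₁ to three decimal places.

At (1, -1, -2): F = (-13.000, -11.000, -4.000).
Jacobian J = [[-8·x - 2·y, -2·x - 5·z, -5·y], [0, 4, 3], [5·y, 5·x + 4·y, 0]].
At the point, J = [[-6.000, 8.000, 5.000], [0.000, 4.000, 3.000], [-5.000, 1.000, 0.000]] (det J = -2.000).
Solving J·Δ = −F gives Δ = (-16.000, -76.000, 105.000).
Then the next iterate is (x, y, z)₁ = (-15.000, -77.000, 103.000).

(-15.000, -77.000, 103.000)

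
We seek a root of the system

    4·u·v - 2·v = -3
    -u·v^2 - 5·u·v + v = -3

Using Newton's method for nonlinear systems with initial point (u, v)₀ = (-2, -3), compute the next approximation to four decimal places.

At (-2, -3): F = (33.0000, -12.0000).
Jacobian J = [[4·v, 4·u - 2], [-v^2 - 5·v, -2·u·v - 5·u + 1]].
At the point, J = [[-12.0000, -10.0000], [6.0000, -1.0000]] (det J = 72.0000).
Solving J·Δ = −F gives Δ = (2.1250, 0.7500).
Then the next iterate is (u, v)₁ = (0.1250, -2.2500).

(0.1250, -2.2500)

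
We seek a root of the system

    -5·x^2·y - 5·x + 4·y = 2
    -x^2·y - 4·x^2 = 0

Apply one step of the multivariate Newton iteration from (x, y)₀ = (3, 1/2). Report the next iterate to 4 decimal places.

At (3, 1/2): F = (-37.5000, -40.5000).
Jacobian J = [[-10·x·y - 5, -5·x^2 + 4], [-2·x·y - 8·x, -x^2]].
At the point, J = [[-20.0000, -41.0000], [-27.0000, -9.0000]] (det J = -927.0000).
Solving J·Δ = −F gives Δ = (-1.4272, -0.2184).
Then the next iterate is (x, y)₁ = (1.5728, 0.2816).

(1.5728, 0.2816)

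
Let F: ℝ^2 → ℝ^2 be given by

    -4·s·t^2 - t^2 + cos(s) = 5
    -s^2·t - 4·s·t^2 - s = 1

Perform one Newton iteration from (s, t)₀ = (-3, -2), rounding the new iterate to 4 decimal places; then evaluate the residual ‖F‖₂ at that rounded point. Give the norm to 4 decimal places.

13.1980

At (-3, -2): F = (38.010008, 68.0000).
Jacobian J = [[-4·t^2 - sin(s), -8·s·t - 2·t], [-2·s·t - 4·t^2 - 1, -s^2 - 8·s·t]].
At the point, J = [[-15.858880, -44.0000], [-29.0000, -57.0000]] (det J = -372.043840).
Solving J·Δ = −F gives Δ = (2.2186, 0.0642).
Then the next iterate is (s, t)₁ = (-0.7814, -1.9358).
Re-evaluating at (-0.7814, -1.9358): F = (3.675235, 12.676001), so ‖F‖₂ = 13.1980.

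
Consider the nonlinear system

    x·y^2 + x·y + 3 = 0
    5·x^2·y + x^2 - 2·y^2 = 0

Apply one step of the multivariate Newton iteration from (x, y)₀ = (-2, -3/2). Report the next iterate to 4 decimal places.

(-0.0947, -2.2322)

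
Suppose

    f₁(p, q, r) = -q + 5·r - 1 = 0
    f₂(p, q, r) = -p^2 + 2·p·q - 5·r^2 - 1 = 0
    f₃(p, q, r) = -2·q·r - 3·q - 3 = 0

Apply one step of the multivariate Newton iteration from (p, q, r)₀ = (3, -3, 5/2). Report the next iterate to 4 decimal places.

At (3, -3, 5/2): F = (14.5000, -59.2500, 21.0000).
Jacobian J = [[0, -1, 5], [-2·p + 2·q, 2·p, -10·r], [0, -2·r - 3, -2·q]].
At the point, J = [[0.0000, -1.0000, 5.0000], [-12.0000, 6.0000, -25.0000], [0.0000, -8.0000, 6.0000]] (det J = 408.0000).
Solving J·Δ = −F gives Δ = (1.1483, 0.5294, -2.7941).
Then the next iterate is (p, q, r)₁ = (4.1483, -2.4706, -0.2941).

(4.1483, -2.4706, -0.2941)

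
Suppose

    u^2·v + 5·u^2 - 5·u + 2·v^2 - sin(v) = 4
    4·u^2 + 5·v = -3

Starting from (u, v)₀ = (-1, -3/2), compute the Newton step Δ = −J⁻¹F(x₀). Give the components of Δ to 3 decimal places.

At (-1, -3/2): F = (9.99749, -0.500).
Jacobian J = [[2·u·v + 10·u - 5, u^2 + 4·v - cos(v)], [8·u, 5]].
At the point, J = [[-12.000, -5.07074], [-8.000, 5.000]] (det J = -100.56590).
Solving J·Δ = −F gives Δ = (0.472, 0.855).

(0.472, 0.855)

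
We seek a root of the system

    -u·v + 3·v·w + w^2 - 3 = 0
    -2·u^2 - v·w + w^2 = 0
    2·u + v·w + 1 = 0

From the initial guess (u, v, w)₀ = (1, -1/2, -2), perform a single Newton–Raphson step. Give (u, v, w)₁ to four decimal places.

At (1, -1/2, -2): F = (4.5000, 1.0000, 4.0000).
Jacobian J = [[-v, -u + 3·w, 3·v + 2·w], [-4·u, -w, -v + 2·w], [2, w, v]].
At the point, J = [[0.5000, -7.0000, -5.5000], [-4.0000, 2.0000, -3.5000], [2.0000, -2.0000, -0.5000]] (det J = 37.0000).
Solving J·Δ = −F gives Δ = (-3.0676, -1.7635, 2.7838).
Then the next iterate is (u, v, w)₁ = (-2.0676, -2.2635, 0.7838).

(-2.0676, -2.2635, 0.7838)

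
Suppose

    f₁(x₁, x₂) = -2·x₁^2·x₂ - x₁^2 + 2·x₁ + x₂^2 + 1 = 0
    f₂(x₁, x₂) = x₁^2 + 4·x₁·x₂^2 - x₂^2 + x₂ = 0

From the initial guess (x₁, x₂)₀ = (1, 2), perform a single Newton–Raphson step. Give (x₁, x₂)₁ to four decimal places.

(0.9714, 0.8857)

At (1, 2): F = (2.0000, 15.0000).
Jacobian J = [[-4·x₁·x₂ - 2·x₁ + 2, -2·x₁^2 + 2·x₂], [2·x₁ + 4·x₂^2, 8·x₁·x₂ - 2·x₂ + 1]].
At the point, J = [[-8.0000, 2.0000], [18.0000, 13.0000]] (det J = -140.0000).
Solving J·Δ = −F gives Δ = (-0.0286, -1.1143).
Then the next iterate is (x₁, x₂)₁ = (0.9714, 0.8857).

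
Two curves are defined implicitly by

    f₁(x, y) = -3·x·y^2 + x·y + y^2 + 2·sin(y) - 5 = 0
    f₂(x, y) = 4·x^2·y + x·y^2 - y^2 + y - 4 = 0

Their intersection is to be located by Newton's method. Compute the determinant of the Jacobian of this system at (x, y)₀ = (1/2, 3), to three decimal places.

J = [[-3·y^2 + y, -6·x·y + x + 2·y + 2·cos(y)], [8·x·y + y^2, 4·x^2 + 2·x·y - 2·y + 1]].
At the point, J = [[-24.000, -4.47998], [21.000, -1.000]].
det J = 118.080.

118.080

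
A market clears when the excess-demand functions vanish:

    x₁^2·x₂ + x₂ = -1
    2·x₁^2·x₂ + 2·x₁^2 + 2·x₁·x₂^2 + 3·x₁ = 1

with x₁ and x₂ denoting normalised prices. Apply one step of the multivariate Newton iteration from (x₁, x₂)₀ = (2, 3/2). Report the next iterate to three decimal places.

At (2, 3/2): F = (8.500, 34.000).
Jacobian J = [[2·x₁·x₂, x₁^2 + 1], [4·x₁·x₂ + 4·x₁ + 2·x₂^2 + 3, 2·x₁^2 + 4·x₁·x₂]].
At the point, J = [[6.000, 5.000], [27.500, 20.000]] (det J = -17.500).
Solving J·Δ = −F gives Δ = (0.000, -1.700).
Then the next iterate is (x₁, x₂)₁ = (2.000, -0.200).

(2.000, -0.200)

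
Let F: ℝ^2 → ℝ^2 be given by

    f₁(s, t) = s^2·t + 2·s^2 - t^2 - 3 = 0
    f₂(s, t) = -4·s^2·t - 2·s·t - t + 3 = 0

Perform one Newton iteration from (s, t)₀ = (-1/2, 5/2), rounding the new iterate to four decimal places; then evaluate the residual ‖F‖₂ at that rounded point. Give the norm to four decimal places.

At (-1/2, 5/2): F = (-8.1250, 0.5000).
Jacobian J = [[2·s·t + 4·s, s^2 - 2·t], [-8·s·t - 2·t, -4·s^2 - 2·s - 1]].
At the point, J = [[-4.5000, -4.7500], [5.0000, -1.0000]] (det J = 28.2500).
Solving J·Δ = −F gives Δ = (-0.3717, -1.3584).
Then the next iterate is (s, t)₁ = (-0.8717, 1.1416).
Re-evaluating at (-0.8717, 1.1416): F = (-1.916072, 0.378837), so ‖F‖₂ = 1.9532.

1.9532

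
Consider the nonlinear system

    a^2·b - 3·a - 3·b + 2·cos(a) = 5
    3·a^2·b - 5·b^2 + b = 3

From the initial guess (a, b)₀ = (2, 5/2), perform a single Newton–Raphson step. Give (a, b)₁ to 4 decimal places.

At (2, 5/2): F = (-9.332294, -1.7500).
Jacobian J = [[2·a·b - 2·sin(a) - 3, a^2 - 3], [6·a·b, 3·a^2 - 10·b + 1]].
At the point, J = [[5.181405, 1.0000], [30.0000, -12.0000]] (det J = -92.176862).
Solving J·Δ = −F gives Δ = (1.2339, 2.9389).
Then the next iterate is (a, b)₁ = (3.2339, 5.4389).

(3.2339, 5.4389)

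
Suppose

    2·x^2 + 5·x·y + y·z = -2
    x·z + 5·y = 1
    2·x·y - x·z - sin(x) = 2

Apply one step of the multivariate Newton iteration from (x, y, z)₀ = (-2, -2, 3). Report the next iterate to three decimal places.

(-2.126, 1.638, 3.405)

At (-2, -2, 3): F = (24.000, -17.000, 12.90930).
Jacobian J = [[4·x + 5·y, 5·x + z, y], [z, 5, x], [2·y - z - cos(x), 2·x, -x]].
At the point, J = [[-18.000, -7.000, -2.000], [3.000, 5.000, -2.000], [-6.58385, -4.000, 2.000]] (det J = -128.01248).
Solving J·Δ = −F gives Δ = (-0.126, 3.638, 0.405).
Then the next iterate is (x, y, z)₁ = (-2.126, 1.638, 3.405).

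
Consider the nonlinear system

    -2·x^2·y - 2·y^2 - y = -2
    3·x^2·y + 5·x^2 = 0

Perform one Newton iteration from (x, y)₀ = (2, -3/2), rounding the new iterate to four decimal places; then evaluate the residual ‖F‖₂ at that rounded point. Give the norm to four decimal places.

At (2, -3/2): F = (11.0000, 2.0000).
Jacobian J = [[-4·x·y, -2·x^2 - 4·y - 1], [6·x·y + 10·x, 3·x^2]].
At the point, J = [[12.0000, -3.0000], [2.0000, 12.0000]] (det J = 150.0000).
Solving J·Δ = −F gives Δ = (-0.9200, -0.0133).
Then the next iterate is (x, y)₁ = (1.0800, -1.5133).
Re-evaluating at (1.0800, -1.5133): F = (2.463372, 0.536661), so ‖F‖₂ = 2.5212.

2.5212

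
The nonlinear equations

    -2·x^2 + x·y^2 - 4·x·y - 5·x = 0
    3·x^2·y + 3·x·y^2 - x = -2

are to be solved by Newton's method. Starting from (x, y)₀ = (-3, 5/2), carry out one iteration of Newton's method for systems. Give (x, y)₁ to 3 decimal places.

(-3.711, 4.480)

At (-3, 5/2): F = (8.250, 16.250).
Jacobian J = [[-4·x + y^2 - 4·y - 5, 2·x·y - 4·x], [6·x·y + 3·y^2 - 1, 3·x^2 + 6·x·y]].
At the point, J = [[3.250, -3.000], [-27.250, -18.000]] (det J = -140.250).
Solving J·Δ = −F gives Δ = (-0.711, 1.980).
Then the next iterate is (x, y)₁ = (-3.711, 4.480).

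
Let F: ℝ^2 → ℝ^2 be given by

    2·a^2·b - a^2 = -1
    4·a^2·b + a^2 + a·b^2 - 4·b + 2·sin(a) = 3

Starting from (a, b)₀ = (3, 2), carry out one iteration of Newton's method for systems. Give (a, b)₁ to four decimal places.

At (3, 2): F = (28.0000, 82.282240).
Jacobian J = [[4·a·b - 2·a, 2·a^2], [8·a·b + 2·a + b^2 + 2·cos(a), 4·a^2 + 2·a·b - 4]].
At the point, J = [[18.0000, 18.0000], [56.020015, 44.0000]] (det J = -216.360270).
Solving J·Δ = −F gives Δ = (-1.1512, -0.4043).
Then the next iterate is (a, b)₁ = (1.8488, 1.5957).

(1.8488, 1.5957)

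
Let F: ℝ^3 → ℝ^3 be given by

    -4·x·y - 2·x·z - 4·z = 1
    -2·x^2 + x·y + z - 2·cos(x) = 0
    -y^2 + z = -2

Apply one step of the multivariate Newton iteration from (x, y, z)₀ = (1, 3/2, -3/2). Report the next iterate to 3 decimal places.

(-1.111, 1.401, -0.046)

At (1, 3/2, -3/2): F = (2.000, -3.08060, -1.750).
Jacobian J = [[-4·y - 2·z, -4·x, -2·x - 4], [-4·x + y + 2·sin(x), x, 1], [0, -2·y, 1]].
At the point, J = [[-3.000, -4.000, -6.000], [-0.81706, 1.000, 1.000], [0.000, -3.000, 1.000]] (det J = -29.97528).
Solving J·Δ = −F gives Δ = (-2.111, -0.099, 1.454).
Then the next iterate is (x, y, z)₁ = (-1.111, 1.401, -0.046).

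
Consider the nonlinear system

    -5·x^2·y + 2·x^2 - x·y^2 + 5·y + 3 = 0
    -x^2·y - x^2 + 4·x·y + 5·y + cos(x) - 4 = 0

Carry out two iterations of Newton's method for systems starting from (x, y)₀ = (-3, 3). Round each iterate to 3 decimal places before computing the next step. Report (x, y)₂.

At (-3, 3): F = (-72.000, -61.98999).
Jacobian J = [[-10·x·y + 4·x - y^2, -5·x^2 - 2·x·y + 5], [-2·x·y - 2·x + 4·y - sin(x), -x^2 + 4·x + 5]].
At the point, J = [[69.000, -22.000], [36.14112, -16.000]] (det J = -308.89536).
Solving J·Δ = −F gives Δ = (-0.686, -5.423).
Then the next iterate is (x, y)₁ = (-3.686, -2.423).
Round to (-3.686, -2.423) and repeat: F = (204.30005, 38.08800), J = [[-109.92671, -80.79534], [-20.70027, -23.33060]].
Δ = (1.893, -0.047), so (x, y)₂ = (-1.793, -2.470).

(-1.793, -2.470)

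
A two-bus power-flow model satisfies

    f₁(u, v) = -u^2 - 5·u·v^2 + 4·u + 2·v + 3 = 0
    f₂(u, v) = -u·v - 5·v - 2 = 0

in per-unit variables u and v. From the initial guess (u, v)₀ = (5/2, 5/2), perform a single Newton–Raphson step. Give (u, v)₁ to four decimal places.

At (5/2, 5/2): F = (-66.3750, -20.7500).
Jacobian J = [[-2·u - 5·v^2 + 4, -10·u·v + 2], [-v, -u - 5]].
At the point, J = [[-32.2500, -60.5000], [-2.5000, -7.5000]] (det J = 90.6250).
Solving J·Δ = −F gives Δ = (8.3593, -5.5531).
Then the next iterate is (u, v)₁ = (10.8593, -3.0531).

(10.8593, -3.0531)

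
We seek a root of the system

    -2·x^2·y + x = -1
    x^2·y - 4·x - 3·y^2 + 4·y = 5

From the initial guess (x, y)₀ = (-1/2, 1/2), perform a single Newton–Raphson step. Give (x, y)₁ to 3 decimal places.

(1.500, 9.000)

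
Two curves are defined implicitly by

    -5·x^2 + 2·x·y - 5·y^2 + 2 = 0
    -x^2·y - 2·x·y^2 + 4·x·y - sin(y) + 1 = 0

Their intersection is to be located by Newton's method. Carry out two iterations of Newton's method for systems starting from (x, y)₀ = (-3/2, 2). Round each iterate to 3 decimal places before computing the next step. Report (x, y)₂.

(-0.015, 0.911)

At (-3/2, 2): F = (-35.250, -4.40930).
Jacobian J = [[-10·x + 2·y, 2·x - 10·y], [-2·x·y - 2·y^2 + 4·y, -x^2 - 4·x·y + 4·x - cos(y)]].
At the point, J = [[19.000, -23.000], [6.000, 4.16615]] (det J = 217.15679).
Solving J·Δ = −F gives Δ = (1.143, -0.588).
Then the next iterate is (x, y)₁ = (-0.357, 1.412).
Round to (-0.357, 1.412) and repeat: F = (-9.61413, -0.76018), J = [[6.394, -14.834], [2.66868, 0.30276]].
Δ = (0.342, -0.501), so (x, y)₂ = (-0.015, 0.911).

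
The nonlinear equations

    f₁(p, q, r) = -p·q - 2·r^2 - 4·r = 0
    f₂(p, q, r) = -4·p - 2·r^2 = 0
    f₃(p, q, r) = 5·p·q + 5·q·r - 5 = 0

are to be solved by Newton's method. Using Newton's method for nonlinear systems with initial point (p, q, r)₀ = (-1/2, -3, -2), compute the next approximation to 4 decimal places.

(-1.0732, -0.2683, -1.5366)

At (-1/2, -3, -2): F = (-1.5000, -6.0000, 32.5000).
Jacobian J = [[-q, -p, -4·r - 4], [-4, 0, -4·r], [5·q, 5·p + 5·r, 5·q]].
At the point, J = [[3.0000, 0.5000, 4.0000], [-4.0000, 0.0000, 8.0000], [-15.0000, -12.5000, -15.0000]] (det J = 410.0000).
Solving J·Δ = −F gives Δ = (-0.5732, 2.7317, 0.4634).
Then the next iterate is (p, q, r)₁ = (-1.0732, -0.2683, -1.5366).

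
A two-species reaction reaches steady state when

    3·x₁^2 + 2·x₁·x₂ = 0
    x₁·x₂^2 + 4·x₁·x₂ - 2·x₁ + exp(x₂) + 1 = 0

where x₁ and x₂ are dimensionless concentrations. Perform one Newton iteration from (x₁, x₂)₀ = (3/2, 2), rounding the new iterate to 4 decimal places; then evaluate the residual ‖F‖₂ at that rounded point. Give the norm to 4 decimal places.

7.9953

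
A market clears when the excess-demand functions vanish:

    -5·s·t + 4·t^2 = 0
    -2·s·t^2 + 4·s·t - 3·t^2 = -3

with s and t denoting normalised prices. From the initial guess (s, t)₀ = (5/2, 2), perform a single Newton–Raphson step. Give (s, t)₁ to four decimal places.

At (5/2, 2): F = (-9.0000, -9.0000).
Jacobian J = [[-5·t, -5·s + 8·t], [-2·t^2 + 4·t, -4·s·t + 4·s - 6·t]].
At the point, J = [[-10.0000, 3.5000], [0.0000, -22.0000]] (det J = 220.0000).
Solving J·Δ = −F gives Δ = (-1.0432, -0.4091).
Then the next iterate is (s, t)₁ = (1.4568, 1.5909).

(1.4568, 1.5909)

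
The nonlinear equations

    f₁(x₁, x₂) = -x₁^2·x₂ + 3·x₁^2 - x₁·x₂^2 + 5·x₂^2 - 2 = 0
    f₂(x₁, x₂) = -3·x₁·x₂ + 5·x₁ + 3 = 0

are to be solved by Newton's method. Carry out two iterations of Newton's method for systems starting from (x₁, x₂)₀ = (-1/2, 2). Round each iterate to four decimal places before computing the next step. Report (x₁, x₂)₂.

(-1.8718, 2.2728)

At (-1/2, 2): F = (20.2500, 3.5000).
Jacobian J = [[-2·x₁·x₂ + 6·x₁ - x₂^2, -x₁^2 - 2·x₁·x₂ + 10·x₂], [-3·x₂ + 5, -3·x₁]].
At the point, J = [[-5.0000, 21.7500], [-1.0000, 1.5000]] (det J = 14.2500).
Solving J·Δ = −F gives Δ = (3.2105, -0.1930).
Then the next iterate is (x₁, x₂)₁ = (2.7105, 1.8070).
Round to (2.7105, 1.8070) and repeat: F = (14.240532, 1.858880), J = [[3.202004, 0.927443], [-0.4210, -8.1315]].
Δ = (-4.5823, 0.4658), so (x₁, x₂)₂ = (-1.8718, 2.2728).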